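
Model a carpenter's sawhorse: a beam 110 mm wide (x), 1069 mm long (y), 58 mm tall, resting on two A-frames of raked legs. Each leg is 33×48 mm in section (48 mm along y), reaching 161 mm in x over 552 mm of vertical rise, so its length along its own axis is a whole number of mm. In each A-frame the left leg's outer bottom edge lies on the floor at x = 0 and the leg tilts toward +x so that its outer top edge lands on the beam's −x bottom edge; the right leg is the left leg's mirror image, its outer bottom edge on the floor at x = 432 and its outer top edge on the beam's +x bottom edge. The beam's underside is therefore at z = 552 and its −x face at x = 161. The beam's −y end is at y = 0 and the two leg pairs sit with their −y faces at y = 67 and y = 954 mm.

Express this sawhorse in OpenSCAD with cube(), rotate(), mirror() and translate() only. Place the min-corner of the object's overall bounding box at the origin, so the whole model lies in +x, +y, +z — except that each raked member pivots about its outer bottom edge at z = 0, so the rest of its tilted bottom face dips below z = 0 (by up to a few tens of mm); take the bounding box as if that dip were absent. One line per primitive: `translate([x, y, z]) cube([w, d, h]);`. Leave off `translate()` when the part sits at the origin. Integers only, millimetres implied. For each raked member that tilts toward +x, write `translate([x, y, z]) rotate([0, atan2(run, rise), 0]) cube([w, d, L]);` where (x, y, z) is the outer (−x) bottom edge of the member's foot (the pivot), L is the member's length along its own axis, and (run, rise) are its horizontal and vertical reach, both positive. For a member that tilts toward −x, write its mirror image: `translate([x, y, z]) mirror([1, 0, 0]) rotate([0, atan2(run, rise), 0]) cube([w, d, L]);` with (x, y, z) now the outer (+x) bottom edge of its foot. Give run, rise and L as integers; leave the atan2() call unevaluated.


// leg length = √(161² + 552²) = 575
// right-leg outer foot x = 2·161 + 110 = 432
// beam min-corner = (161, 0, 552)
translate([161, 0, 552]) cube([110, 1069, 58]);
translate([0, 67, 0]) rotate([0, atan2(161, 552), 0]) cube([33, 48, 575]);
translate([432, 67, 0]) mirror([1, 0, 0]) rotate([0, atan2(161, 552), 0]) cube([33, 48, 575]);
translate([0, 954, 0]) rotate([0, atan2(161, 552), 0]) cube([33, 48, 575]);
translate([432, 954, 0]) mirror([1, 0, 0]) rotate([0, atan2(161, 552), 0]) cube([33, 48, 575]);


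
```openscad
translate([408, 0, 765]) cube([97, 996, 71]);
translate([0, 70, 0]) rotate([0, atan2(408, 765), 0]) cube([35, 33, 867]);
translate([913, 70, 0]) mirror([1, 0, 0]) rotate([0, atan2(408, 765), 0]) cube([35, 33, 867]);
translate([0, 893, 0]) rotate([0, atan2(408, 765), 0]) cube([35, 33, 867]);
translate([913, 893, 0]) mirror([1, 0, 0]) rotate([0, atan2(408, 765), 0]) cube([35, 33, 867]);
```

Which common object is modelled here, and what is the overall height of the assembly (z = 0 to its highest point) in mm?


A sawhorse. The overall height is 836 mm.

A beam across two mirrored pairs of raked legs — a sawhorse. The beam's underside is at z = 765 (matching the legs' vertical rise in atan2(408, 765)) and the beam is 71 mm tall, so its top is at 765 + 71 = 836 mm. The raked legs top out at the beam's underside, so that is the highest point.


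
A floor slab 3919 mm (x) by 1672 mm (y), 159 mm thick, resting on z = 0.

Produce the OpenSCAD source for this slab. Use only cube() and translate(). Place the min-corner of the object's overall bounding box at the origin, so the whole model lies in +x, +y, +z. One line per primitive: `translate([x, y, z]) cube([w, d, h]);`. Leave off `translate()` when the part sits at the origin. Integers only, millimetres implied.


cube([3919, 1672, 159]);


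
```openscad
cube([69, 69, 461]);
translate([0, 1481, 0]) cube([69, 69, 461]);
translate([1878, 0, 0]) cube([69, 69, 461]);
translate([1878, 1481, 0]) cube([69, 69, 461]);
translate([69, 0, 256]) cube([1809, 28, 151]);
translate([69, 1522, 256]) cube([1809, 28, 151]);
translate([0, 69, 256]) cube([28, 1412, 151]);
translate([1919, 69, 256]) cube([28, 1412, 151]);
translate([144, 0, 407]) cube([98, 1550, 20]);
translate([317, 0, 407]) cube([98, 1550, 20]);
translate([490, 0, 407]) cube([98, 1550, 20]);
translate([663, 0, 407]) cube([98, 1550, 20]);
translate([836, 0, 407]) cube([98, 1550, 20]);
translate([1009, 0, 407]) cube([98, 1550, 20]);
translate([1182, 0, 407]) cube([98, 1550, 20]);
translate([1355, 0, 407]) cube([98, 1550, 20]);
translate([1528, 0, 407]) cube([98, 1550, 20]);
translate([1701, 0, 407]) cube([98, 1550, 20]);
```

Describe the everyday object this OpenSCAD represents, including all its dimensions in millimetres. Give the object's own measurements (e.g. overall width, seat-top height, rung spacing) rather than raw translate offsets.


A bed frame 1947 mm long (x) by 1550 mm wide (y). Four 69×69 mm corner posts, 461 mm tall, at the corners of the footprint. Four rails of 28 mm thickness and 151 mm height run between adjacent posts with their undersides at z = 256 mm, their outer faces flush with the outside of the frame (the two x-running rails run between the posts' inner faces; the two y-running rails run between the posts' inner faces). 10 slats, each 98 mm wide (x) and 20 mm thick, lie across the top of the two x-running rails, running the full 1550 mm width of the frame in y; along x they sit between the end posts with a 75 mm gap after the −x posts and between neighbouring slats, leaving 79 mm before the +x posts.


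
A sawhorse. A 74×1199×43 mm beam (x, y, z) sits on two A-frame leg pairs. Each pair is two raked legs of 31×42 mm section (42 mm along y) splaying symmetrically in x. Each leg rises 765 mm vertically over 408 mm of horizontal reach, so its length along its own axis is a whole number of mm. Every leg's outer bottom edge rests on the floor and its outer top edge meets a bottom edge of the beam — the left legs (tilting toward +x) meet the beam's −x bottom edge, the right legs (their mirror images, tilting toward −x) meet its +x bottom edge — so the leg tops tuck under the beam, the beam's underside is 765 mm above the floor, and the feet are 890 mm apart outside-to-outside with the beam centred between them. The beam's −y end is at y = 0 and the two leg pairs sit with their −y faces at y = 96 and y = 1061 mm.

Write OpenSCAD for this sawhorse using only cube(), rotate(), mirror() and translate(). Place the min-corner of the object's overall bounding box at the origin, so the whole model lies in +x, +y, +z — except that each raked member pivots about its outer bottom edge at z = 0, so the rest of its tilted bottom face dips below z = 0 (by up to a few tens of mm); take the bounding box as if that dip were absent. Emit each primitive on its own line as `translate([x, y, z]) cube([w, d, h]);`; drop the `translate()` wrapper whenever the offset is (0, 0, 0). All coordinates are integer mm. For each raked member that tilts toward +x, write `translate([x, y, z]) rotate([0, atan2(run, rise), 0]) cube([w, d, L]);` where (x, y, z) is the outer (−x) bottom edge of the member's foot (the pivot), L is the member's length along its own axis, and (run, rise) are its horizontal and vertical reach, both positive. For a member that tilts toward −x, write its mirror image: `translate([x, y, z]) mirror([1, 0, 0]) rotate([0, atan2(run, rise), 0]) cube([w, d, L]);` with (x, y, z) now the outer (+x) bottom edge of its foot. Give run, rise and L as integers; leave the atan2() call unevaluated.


translate([408, 0, 765]) cube([74, 1199, 43]);
translate([0, 96, 0]) rotate([0, atan2(408, 765), 0]) cube([31, 42, 867]);
translate([890, 96, 0]) mirror([1, 0, 0]) rotate([0, atan2(408, 765), 0]) cube([31, 42, 867]);
translate([0, 1061, 0]) rotate([0, atan2(408, 765), 0]) cube([31, 42, 867]);
translate([890, 1061, 0]) mirror([1, 0, 0]) rotate([0, atan2(408, 765), 0]) cube([31, 42, 867]);


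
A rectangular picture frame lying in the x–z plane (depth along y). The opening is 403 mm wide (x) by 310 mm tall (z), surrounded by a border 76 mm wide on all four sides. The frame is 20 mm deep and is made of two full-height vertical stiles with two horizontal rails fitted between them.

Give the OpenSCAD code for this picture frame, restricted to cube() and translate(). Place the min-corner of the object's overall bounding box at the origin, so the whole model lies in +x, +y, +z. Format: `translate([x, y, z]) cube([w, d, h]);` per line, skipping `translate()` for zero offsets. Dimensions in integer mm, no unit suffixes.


cube([76, 20, 462]);
translate([479, 0, 0]) cube([76, 20, 462]);
translate([76, 0, 0]) cube([403, 20, 76]);
translate([76, 0, 386]) cube([403, 20, 76]);


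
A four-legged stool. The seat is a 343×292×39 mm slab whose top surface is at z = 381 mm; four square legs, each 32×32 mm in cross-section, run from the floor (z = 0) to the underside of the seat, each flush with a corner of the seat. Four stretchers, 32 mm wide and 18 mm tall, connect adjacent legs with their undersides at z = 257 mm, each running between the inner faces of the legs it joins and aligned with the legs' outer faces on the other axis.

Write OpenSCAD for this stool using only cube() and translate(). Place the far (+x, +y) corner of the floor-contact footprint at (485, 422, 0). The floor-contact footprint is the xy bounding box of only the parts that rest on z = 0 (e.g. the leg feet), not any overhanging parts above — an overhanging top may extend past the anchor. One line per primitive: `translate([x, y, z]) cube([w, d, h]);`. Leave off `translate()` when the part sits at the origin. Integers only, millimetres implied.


translate([142, 130, 342]) cube([343, 292, 39]);
translate([142, 130, 0]) cube([32, 32, 342]);
translate([453, 130, 0]) cube([32, 32, 342]);
translate([142, 390, 0]) cube([32, 32, 342]);
translate([453, 390, 0]) cube([32, 32, 342]);
translate([174, 130, 257]) cube([279, 32, 18]);
translate([174, 390, 257]) cube([279, 32, 18]);
translate([142, 162, 257]) cube([32, 228, 18]);
translate([453, 162, 257]) cube([32, 228, 18]);


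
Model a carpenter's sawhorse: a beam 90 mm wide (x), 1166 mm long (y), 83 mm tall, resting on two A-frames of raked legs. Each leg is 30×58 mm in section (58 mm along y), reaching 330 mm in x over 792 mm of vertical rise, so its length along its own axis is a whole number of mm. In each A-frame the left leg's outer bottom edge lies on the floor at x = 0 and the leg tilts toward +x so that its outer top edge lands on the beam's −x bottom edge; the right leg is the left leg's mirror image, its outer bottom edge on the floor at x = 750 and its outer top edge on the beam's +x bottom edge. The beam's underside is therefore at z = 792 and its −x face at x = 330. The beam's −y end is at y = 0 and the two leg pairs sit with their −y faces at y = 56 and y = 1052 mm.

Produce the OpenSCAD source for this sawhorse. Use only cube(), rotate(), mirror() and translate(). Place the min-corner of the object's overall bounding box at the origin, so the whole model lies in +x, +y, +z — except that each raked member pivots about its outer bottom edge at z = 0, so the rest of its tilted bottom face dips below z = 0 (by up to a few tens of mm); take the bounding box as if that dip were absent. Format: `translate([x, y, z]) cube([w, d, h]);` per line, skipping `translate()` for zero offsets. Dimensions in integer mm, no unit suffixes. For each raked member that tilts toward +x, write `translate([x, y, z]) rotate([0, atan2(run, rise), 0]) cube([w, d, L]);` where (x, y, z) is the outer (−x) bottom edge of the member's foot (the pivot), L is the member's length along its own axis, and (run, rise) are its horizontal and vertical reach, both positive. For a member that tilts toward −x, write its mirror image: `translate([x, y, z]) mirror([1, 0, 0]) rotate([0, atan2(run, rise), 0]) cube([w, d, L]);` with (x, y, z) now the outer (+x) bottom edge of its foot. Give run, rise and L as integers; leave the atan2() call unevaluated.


translate([330, 0, 792]) cube([90, 1166, 83]);
translate([0, 56, 0]) rotate([0, atan2(330, 792), 0]) cube([30, 58, 858]);
translate([750, 56, 0]) mirror([1, 0, 0]) rotate([0, atan2(330, 792), 0]) cube([30, 58, 858]);
translate([0, 1052, 0]) rotate([0, atan2(330, 792), 0]) cube([30, 58, 858]);
translate([750, 1052, 0]) mirror([1, 0, 0]) rotate([0, atan2(330, 792), 0]) cube([30, 58, 858]);


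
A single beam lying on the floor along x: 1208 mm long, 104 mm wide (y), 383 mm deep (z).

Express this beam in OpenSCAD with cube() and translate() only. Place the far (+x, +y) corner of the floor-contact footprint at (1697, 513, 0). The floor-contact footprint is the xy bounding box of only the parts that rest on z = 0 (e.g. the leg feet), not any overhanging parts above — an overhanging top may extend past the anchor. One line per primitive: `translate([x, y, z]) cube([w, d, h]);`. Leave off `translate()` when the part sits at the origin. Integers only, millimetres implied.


translate([489, 409, 0]) cube([1208, 104, 383]);


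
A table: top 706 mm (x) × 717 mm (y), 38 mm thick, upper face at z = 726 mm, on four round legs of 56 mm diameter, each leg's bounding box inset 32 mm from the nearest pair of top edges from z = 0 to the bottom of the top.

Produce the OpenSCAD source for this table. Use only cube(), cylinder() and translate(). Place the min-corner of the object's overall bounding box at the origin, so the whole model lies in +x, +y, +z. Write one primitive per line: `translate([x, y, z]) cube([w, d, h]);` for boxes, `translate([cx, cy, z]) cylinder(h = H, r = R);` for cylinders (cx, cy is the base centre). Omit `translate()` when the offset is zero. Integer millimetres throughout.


translate([0, 0, 688]) cube([706, 717, 38]);
translate([60, 60, 0]) cylinder(h = 688, r = 28);
translate([646, 60, 0]) cylinder(h = 688, r = 28);
translate([60, 657, 0]) cylinder(h = 688, r = 28);
translate([646, 657, 0]) cylinder(h = 688, r = 28);


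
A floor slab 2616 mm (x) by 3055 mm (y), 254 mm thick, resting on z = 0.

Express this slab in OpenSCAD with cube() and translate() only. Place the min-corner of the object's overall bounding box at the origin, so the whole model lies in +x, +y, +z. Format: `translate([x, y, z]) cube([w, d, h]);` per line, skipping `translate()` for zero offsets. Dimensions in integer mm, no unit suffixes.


cube([2616, 3055, 254]);


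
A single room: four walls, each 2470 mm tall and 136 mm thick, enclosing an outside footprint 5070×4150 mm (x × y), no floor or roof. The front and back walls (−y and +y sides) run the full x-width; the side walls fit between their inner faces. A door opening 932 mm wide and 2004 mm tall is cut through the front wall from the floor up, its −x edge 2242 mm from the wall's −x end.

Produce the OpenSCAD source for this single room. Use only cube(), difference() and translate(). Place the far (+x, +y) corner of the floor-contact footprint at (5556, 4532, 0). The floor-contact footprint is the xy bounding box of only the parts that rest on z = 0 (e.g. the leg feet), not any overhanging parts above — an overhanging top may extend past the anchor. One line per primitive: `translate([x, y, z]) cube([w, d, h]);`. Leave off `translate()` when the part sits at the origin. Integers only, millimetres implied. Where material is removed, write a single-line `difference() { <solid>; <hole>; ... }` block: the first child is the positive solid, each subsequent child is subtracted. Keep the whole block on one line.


difference() { translate([486, 382, 0]) cube([5070, 136, 2470]); translate([2728, 382, 0]) cube([932, 136, 2004]); }
translate([486, 4396, 0]) cube([5070, 136, 2470]);
translate([486, 518, 0]) cube([136, 3878, 2470]);
translate([5420, 518, 0]) cube([136, 3878, 2470]);


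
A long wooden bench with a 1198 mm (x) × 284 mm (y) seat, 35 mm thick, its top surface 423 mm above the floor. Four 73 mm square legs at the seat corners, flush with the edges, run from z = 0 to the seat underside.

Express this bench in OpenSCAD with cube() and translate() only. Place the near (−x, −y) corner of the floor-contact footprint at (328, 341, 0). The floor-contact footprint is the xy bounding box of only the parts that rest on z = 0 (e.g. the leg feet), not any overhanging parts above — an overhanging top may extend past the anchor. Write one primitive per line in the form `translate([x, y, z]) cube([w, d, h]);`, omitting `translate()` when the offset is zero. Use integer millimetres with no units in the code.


// leg_h = 423 − 35 = 388
translate([328, 341, 388]) cube([1198, 284, 35]);
translate([328, 341, 0]) cube([73, 73, 388]);
translate([328, 552, 0]) cube([73, 73, 388]);
translate([1453, 341, 0]) cube([73, 73, 388]);
translate([1453, 552, 0]) cube([73, 73, 388]);


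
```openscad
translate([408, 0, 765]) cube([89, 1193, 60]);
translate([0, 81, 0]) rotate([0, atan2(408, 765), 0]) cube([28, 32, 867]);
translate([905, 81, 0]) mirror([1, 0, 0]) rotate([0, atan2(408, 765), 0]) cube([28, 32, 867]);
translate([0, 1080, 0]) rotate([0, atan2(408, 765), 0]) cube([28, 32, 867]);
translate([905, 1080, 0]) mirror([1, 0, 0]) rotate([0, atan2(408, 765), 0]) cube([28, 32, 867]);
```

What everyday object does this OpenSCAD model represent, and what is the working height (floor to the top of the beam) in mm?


A sawhorse. The overall height is 825 mm.

A beam across two mirrored pairs of raked legs — a sawhorse. The beam's underside is at z = 765 (matching the legs' vertical rise in atan2(408, 765)) and the beam is 60 mm tall, so its top is at 765 + 60 = 825 mm. The raked legs top out at the beam's underside, so that is the highest point.


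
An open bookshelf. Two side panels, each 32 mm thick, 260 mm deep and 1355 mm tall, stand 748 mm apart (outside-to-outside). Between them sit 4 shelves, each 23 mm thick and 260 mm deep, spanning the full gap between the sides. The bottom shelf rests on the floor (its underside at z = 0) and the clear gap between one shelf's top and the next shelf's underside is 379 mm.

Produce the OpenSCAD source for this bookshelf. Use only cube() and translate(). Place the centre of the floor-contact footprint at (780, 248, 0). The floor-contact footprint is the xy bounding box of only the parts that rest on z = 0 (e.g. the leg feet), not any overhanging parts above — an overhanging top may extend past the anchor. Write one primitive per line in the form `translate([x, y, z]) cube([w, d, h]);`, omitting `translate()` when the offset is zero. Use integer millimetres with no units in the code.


translate([406, 118, 0]) cube([32, 260, 1355]);
translate([1122, 118, 0]) cube([32, 260, 1355]);
translate([438, 118, 0]) cube([684, 260, 23]);
translate([438, 118, 402]) cube([684, 260, 23]);
translate([438, 118, 804]) cube([684, 260, 23]);
translate([438, 118, 1206]) cube([684, 260, 23]);


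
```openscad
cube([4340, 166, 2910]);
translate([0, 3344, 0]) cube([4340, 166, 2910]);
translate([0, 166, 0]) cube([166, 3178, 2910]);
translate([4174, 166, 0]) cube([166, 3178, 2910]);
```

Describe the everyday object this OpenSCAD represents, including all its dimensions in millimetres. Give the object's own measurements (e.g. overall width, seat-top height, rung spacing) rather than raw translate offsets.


The wall frame of a small rectangular building: four walls, each 2910 mm tall and 166 mm thick, enclosing a footprint 4340 mm (x) by 3510 mm (y) outside-to-outside, with no floor or roof. The front and back walls (the −y and +y sides) span the full width; the two side walls fit between them.


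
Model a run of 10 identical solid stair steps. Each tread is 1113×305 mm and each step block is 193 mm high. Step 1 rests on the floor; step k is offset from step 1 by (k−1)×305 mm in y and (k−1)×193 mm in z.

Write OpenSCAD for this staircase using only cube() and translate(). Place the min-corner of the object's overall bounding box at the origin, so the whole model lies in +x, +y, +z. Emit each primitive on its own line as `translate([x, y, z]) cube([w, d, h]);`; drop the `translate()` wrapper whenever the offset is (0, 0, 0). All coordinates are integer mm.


cube([1113, 305, 193]);
translate([0, 305, 193]) cube([1113, 305, 193]);
translate([0, 610, 386]) cube([1113, 305, 193]);
translate([0, 915, 579]) cube([1113, 305, 193]);
translate([0, 1220, 772]) cube([1113, 305, 193]);
translate([0, 1525, 965]) cube([1113, 305, 193]);
translate([0, 1830, 1158]) cube([1113, 305, 193]);
translate([0, 2135, 1351]) cube([1113, 305, 193]);
translate([0, 2440, 1544]) cube([1113, 305, 193]);
translate([0, 2745, 1737]) cube([1113, 305, 193]);


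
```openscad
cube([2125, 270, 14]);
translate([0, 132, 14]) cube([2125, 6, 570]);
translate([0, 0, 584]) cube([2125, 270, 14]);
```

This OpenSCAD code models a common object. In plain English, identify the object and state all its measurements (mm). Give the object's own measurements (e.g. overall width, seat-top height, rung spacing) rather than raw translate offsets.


An I-beam lying along x, 2125 mm long. Overall section height 598 mm. Two flanges 270 mm wide (y) and 14 mm thick, one on the floor and one at the top; a web 6 mm thick runs between them, centred on the flange width.


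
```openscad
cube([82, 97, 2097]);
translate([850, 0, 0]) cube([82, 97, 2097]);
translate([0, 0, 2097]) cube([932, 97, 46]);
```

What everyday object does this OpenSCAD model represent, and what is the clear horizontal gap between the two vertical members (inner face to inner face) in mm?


A door frame. The clear opening width is 768 mm.

Two 2097 mm tall posts with a header on top — a door frame. The left jamb is 82 mm wide at x = 0; the right jamb starts at x = 850. The clear opening is 850 − 82 = 768 mm.


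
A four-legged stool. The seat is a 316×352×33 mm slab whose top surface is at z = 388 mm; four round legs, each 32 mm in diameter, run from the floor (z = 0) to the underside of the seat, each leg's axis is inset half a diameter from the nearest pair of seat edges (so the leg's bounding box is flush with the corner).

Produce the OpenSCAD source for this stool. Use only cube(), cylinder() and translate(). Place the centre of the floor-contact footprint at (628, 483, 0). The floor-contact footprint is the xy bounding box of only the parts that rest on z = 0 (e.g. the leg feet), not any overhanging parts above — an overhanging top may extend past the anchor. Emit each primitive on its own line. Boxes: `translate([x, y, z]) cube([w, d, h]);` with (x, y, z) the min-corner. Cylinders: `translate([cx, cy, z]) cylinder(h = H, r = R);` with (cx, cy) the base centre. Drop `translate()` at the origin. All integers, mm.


translate([470, 307, 355]) cube([316, 352, 33]);
translate([486, 323, 0]) cylinder(h = 355, r = 16);
translate([770, 323, 0]) cylinder(h = 355, r = 16);
translate([486, 643, 0]) cylinder(h = 355, r = 16);
translate([770, 643, 0]) cylinder(h = 355, r = 16);


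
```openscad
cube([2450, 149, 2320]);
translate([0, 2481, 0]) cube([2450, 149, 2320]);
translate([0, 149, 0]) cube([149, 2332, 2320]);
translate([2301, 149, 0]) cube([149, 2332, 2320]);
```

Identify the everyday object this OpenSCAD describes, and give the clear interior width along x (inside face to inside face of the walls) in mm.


A house (or room) frame. The interior width is 2152 mm.

Four 2320 mm walls enclosing a rectangle with no floor or roof — a room or house frame. Outside width is 2450 mm and wall thickness is 149 mm, so the interior width is 2450 − 2 × 149 = 2152 mm.


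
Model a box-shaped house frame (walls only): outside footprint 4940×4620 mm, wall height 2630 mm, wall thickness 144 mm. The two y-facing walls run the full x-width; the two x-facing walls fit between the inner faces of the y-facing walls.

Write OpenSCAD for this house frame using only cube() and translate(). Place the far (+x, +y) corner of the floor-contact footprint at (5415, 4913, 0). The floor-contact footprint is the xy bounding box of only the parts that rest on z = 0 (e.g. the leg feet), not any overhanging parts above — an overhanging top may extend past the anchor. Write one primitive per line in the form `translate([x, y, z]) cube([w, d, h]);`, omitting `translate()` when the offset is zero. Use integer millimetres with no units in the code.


translate([475, 293, 0]) cube([4940, 144, 2630]);
translate([475, 4769, 0]) cube([4940, 144, 2630]);
translate([475, 437, 0]) cube([144, 4332, 2630]);
translate([5271, 437, 0]) cube([144, 4332, 2630]);


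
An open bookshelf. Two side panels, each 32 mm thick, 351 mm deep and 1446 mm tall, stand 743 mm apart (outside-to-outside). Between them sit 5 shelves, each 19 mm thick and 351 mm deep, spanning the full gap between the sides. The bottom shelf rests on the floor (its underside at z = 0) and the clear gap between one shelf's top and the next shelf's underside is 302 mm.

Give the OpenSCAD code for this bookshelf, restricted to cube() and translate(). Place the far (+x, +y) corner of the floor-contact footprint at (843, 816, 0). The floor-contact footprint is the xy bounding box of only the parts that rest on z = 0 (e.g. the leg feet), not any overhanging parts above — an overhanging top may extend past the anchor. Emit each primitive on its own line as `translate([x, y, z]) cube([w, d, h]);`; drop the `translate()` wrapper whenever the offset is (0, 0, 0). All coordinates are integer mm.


translate([100, 465, 0]) cube([32, 351, 1446]);
translate([811, 465, 0]) cube([32, 351, 1446]);
translate([132, 465, 0]) cube([679, 351, 19]);
translate([132, 465, 321]) cube([679, 351, 19]);
translate([132, 465, 642]) cube([679, 351, 19]);
translate([132, 465, 963]) cube([679, 351, 19]);
translate([132, 465, 1284]) cube([679, 351, 19]);


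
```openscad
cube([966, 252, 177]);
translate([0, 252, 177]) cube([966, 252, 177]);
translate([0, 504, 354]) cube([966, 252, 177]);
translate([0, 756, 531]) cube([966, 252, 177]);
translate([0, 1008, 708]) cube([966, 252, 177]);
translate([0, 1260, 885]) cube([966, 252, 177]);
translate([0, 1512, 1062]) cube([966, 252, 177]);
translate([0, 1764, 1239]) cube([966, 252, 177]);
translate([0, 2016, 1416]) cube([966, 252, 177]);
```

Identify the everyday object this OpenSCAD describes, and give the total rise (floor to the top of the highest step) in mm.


A staircase. The total rise is 1593 mm.

9 identical blocks, each offset up and back from the previous — a staircase. Each step is 177 mm tall and there are 9 of them, so the total rise is 9 × 177 = 1593 mm.


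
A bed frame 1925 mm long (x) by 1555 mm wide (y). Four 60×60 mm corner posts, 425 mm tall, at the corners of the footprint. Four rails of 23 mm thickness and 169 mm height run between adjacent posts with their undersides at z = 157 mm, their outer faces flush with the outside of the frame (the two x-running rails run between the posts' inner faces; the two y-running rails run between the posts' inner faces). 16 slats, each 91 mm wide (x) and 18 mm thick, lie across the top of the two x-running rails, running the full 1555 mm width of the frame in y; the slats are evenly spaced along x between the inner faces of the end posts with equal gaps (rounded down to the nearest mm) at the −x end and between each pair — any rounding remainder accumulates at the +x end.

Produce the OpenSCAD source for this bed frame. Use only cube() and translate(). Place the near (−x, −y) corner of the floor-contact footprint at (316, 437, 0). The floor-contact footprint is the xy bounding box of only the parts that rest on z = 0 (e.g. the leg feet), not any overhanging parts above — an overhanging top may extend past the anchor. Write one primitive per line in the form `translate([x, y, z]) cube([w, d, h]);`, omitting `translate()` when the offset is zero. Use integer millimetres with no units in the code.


translate([316, 437, 0]) cube([60, 60, 425]);
translate([316, 1932, 0]) cube([60, 60, 425]);
translate([2181, 437, 0]) cube([60, 60, 425]);
translate([2181, 1932, 0]) cube([60, 60, 425]);
translate([376, 437, 157]) cube([1805, 23, 169]);
translate([376, 1969, 157]) cube([1805, 23, 169]);
translate([316, 497, 157]) cube([23, 1435, 169]);
translate([2218, 497, 157]) cube([23, 1435, 169]);
translate([396, 437, 326]) cube([91, 1555, 18]);
translate([507, 437, 326]) cube([91, 1555, 18]);
translate([618, 437, 326]) cube([91, 1555, 18]);
translate([729, 437, 326]) cube([91, 1555, 18]);
translate([840, 437, 326]) cube([91, 1555, 18]);
translate([951, 437, 326]) cube([91, 1555, 18]);
translate([1062, 437, 326]) cube([91, 1555, 18]);
translate([1173, 437, 326]) cube([91, 1555, 18]);
translate([1284, 437, 326]) cube([91, 1555, 18]);
translate([1395, 437, 326]) cube([91, 1555, 18]);
translate([1506, 437, 326]) cube([91, 1555, 18]);
translate([1617, 437, 326]) cube([91, 1555, 18]);
translate([1728, 437, 326]) cube([91, 1555, 18]);
translate([1839, 437, 326]) cube([91, 1555, 18]);
translate([1950, 437, 326]) cube([91, 1555, 18]);
translate([2061, 437, 326]) cube([91, 1555, 18]);


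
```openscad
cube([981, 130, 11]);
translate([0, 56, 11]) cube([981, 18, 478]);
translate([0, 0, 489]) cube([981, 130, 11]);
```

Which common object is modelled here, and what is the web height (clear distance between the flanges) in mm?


An I-beam. The web height is 478 mm.

Two wide flanges with a thin centred web — an I-beam. Overall 500 mm minus two 11 mm flanges gives a web of 500 − 2·11 = 478 mm.


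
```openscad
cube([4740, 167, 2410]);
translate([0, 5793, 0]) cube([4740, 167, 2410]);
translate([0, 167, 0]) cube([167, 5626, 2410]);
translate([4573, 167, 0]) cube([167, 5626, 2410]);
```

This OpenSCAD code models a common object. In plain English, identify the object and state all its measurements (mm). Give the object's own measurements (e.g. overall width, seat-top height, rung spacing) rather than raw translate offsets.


The wall frame of a small rectangular building: four walls, each 2410 mm tall and 167 mm thick, enclosing a footprint 4740 mm (x) by 5960 mm (y) outside-to-outside, with no floor or roof. The front and back walls (the −y and +y sides) span the full width; the two side walls fit between them.


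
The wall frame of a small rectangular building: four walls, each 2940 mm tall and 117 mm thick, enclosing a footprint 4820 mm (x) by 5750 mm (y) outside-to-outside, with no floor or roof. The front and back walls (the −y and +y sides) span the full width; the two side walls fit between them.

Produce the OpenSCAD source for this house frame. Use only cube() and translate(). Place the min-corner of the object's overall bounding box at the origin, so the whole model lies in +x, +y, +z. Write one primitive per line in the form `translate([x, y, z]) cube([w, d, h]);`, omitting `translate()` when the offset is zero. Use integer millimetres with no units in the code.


cube([4820, 117, 2940]);
translate([0, 5633, 0]) cube([4820, 117, 2940]);
translate([0, 117, 0]) cube([117, 5516, 2940]);
translate([4703, 117, 0]) cube([117, 5516, 2940]);


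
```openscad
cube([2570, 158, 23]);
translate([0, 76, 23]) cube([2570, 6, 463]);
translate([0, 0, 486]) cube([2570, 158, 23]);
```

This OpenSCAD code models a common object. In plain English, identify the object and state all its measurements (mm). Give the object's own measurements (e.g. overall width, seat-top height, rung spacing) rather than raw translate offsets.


An I-beam lying along x, 2570 mm long. Overall section height 509 mm. Two flanges 158 mm wide (y) and 23 mm thick, one on the floor and one at the top; a web 6 mm thick runs between them, centred on the flange width.


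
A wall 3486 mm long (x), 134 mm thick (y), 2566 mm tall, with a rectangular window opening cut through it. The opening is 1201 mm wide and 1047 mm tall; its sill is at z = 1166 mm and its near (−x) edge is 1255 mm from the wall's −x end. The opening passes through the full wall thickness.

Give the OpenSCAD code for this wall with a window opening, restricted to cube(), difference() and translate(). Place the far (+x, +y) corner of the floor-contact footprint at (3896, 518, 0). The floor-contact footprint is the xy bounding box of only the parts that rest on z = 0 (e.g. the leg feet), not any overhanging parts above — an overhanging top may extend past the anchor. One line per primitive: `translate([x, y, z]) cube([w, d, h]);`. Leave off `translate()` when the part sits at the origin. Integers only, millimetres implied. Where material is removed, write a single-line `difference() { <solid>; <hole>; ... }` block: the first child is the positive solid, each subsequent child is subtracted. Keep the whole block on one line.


difference() { translate([410, 384, 0]) cube([3486, 134, 2566]); translate([1665, 384, 1166]) cube([1201, 134, 1047]); }


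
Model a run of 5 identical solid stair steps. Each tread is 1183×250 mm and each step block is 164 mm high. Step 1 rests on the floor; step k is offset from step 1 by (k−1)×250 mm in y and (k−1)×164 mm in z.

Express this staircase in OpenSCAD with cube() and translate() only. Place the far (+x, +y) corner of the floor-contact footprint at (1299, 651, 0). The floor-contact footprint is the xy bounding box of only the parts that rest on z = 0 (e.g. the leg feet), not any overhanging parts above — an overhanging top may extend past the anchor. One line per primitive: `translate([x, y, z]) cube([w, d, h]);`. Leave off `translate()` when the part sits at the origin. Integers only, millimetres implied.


translate([116, 401, 0]) cube([1183, 250, 164]);
translate([116, 651, 164]) cube([1183, 250, 164]);
translate([116, 901, 328]) cube([1183, 250, 164]);
translate([116, 1151, 492]) cube([1183, 250, 164]);
translate([116, 1401, 656]) cube([1183, 250, 164]);


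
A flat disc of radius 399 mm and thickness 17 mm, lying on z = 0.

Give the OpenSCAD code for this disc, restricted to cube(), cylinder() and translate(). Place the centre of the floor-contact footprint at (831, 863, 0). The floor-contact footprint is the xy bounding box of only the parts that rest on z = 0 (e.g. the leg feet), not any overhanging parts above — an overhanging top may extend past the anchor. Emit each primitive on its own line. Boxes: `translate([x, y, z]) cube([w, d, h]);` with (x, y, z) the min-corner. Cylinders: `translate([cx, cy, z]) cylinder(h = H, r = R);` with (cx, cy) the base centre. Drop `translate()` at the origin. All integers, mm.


translate([831, 863, 0]) cylinder(h = 17, r = 399);


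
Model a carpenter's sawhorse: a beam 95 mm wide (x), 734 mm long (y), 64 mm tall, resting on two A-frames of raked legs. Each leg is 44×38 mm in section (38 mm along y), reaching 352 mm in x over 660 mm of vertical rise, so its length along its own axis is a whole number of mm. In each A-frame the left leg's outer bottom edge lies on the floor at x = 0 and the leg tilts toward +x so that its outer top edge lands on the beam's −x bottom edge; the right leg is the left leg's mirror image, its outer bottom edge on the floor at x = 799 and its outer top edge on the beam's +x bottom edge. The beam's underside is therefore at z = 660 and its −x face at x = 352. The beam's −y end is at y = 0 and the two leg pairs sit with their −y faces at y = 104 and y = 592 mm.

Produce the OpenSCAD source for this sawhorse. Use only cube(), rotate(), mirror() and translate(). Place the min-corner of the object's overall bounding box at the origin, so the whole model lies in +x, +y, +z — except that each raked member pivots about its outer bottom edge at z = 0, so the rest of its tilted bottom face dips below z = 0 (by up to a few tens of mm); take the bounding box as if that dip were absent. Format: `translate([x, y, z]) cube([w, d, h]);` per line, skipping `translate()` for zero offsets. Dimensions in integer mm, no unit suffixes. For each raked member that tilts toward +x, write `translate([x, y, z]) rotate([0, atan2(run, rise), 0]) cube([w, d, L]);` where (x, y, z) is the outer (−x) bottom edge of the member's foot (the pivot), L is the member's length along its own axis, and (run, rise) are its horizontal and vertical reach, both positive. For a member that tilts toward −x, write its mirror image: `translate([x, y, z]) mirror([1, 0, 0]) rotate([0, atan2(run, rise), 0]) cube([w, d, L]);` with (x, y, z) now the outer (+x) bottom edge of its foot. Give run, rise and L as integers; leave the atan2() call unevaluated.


translate([352, 0, 660]) cube([95, 734, 64]);
translate([0, 104, 0]) rotate([0, atan2(352, 660), 0]) cube([44, 38, 748]);
translate([799, 104, 0]) mirror([1, 0, 0]) rotate([0, atan2(352, 660), 0]) cube([44, 38, 748]);
translate([0, 592, 0]) rotate([0, atan2(352, 660), 0]) cube([44, 38, 748]);
translate([799, 592, 0]) mirror([1, 0, 0]) rotate([0, atan2(352, 660), 0]) cube([44, 38, 748]);


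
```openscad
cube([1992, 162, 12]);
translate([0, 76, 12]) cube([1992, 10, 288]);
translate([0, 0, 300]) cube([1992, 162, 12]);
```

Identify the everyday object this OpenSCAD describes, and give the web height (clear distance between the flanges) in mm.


An I-beam. The web height is 288 mm.

Two wide flanges with a thin centred web — an I-beam. Overall 312 mm minus two 12 mm flanges gives a web of 312 − 2·12 = 288 mm.


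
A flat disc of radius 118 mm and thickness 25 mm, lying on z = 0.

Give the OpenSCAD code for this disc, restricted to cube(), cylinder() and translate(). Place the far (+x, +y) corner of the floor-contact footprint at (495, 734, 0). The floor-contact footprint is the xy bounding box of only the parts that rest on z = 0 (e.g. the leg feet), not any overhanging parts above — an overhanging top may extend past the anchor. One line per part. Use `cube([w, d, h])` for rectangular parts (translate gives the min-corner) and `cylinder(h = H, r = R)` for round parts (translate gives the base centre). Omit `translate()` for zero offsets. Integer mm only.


translate([377, 616, 0]) cylinder(h = 25, r = 118);


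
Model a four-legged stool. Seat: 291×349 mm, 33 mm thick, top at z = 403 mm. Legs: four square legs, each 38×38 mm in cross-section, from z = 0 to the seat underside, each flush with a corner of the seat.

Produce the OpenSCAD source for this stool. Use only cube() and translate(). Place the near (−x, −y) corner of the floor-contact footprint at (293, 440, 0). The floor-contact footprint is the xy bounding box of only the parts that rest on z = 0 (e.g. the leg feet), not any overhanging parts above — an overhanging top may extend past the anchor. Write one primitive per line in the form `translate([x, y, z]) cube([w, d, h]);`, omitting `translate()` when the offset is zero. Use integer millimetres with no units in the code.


translate([293, 440, 370]) cube([291, 349, 33]);
translate([293, 440, 0]) cube([38, 38, 370]);
translate([546, 440, 0]) cube([38, 38, 370]);
translate([293, 751, 0]) cube([38, 38, 370]);
translate([546, 751, 0]) cube([38, 38, 370]);


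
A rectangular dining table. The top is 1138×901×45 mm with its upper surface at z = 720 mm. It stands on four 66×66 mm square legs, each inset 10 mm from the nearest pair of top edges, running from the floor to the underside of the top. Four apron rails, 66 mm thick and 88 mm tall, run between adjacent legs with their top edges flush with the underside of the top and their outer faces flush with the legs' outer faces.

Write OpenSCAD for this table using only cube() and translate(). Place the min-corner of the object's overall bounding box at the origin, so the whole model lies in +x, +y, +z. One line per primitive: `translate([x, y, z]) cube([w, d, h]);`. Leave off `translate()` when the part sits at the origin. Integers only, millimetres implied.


// leg_h = 720 - 45 = 675
// apron z = 675 - 88 = 587
translate([0, 0, 675]) cube([1138, 901, 45]);
translate([10, 10, 0]) cube([66, 66, 675]);
translate([1062, 10, 0]) cube([66, 66, 675]);
translate([10, 825, 0]) cube([66, 66, 675]);
translate([1062, 825, 0]) cube([66, 66, 675]);
translate([76, 10, 587]) cube([986, 66, 88]);
translate([76, 825, 587]) cube([986, 66, 88]);
translate([10, 76, 587]) cube([66, 749, 88]);
translate([1062, 76, 587]) cube([66, 749, 88]);


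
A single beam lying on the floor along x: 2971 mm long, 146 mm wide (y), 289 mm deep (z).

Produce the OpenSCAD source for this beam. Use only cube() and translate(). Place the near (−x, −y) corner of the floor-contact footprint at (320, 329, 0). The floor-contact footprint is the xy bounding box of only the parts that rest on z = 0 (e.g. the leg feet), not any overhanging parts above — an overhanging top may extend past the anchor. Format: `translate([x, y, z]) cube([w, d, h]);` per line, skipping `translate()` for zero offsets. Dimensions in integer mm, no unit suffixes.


translate([320, 329, 0]) cube([2971, 146, 289]);
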